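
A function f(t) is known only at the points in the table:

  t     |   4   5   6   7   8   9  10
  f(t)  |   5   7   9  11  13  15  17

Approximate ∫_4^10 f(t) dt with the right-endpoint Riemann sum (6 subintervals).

Δt = 1.
Sum = 1·[7 + 9 + 11 + 13 + 15 + 17] = 72.

72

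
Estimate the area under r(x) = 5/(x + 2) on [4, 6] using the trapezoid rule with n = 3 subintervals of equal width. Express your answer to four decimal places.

1.4407

Δx = (6 − 4)/3 = 2/3.
r(4) = 5/6, r(14/3) = 0.75, r(16/3) = 15/22, r(6) = 0.625.
T_3 = (Δx/2)·[r(x_0) + 2r(x_1) + 2r(x_2) + r(x_3)].
Sum ≈ 1.4407.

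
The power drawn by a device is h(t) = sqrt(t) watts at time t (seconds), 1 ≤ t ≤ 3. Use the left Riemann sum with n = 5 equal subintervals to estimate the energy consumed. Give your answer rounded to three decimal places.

2.648

Δt = (3 − 1)/5 = 0.4.
Left endpoints: 1, 1.4, 1.8, 2.2, 2.6.
h(1) ≈ 1.000, h(1.4) ≈ 1.183, h(1.8) ≈ 1.342, h(2.2) ≈ 1.483, h(2.6) ≈ 1.612.
Sum = Δt · [h(1) + h(1.4) + h(1.8) + h(2.2) + h(2.6)].
Sum ≈ 2.648.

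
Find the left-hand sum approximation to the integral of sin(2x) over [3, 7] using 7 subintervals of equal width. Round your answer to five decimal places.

0.00303

Δx = (7 − 3)/7 = 4/7.
Left endpoints: 3, 25/7, 29/7, 33/7, 37/7, 41/7, 45/7.
f(3) ≈ -0.27942, f(25/7) ≈ 0.75763, f(29/7) ≈ 0.90824, f(33/7) ≈ -0.00379, f(37/7) ≈ -0.91139, f(41/7) ≈ -0.75265, f(45/7) ≈ 0.28669.
Sum = Δx · [f(3) + f(25/7) + f(29/7) + ...].
Sum ≈ 0.00303.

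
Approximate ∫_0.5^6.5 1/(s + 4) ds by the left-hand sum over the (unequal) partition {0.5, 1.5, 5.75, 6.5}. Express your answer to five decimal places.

1.07187

Subinterval widths: 1, 4.25, 0.75.
Left endpoints: 0.5, 1.5, 5.75.
f(0.5) = 2/9, f(1.5) = 2/11, f(5.75) = 4/39.
Sum = Σ Δs_i · f(s_i).
Sum ≈ 1.07187.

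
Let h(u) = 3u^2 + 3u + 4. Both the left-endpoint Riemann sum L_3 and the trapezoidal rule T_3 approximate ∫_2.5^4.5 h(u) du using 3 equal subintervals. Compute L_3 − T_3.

L_3 ≈ 88.944444.
T_3 ≈ 104.944444.
L_3 − T_3 = -16.

-16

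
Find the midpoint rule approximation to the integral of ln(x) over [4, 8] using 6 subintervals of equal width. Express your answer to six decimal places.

7.092663

Δx = (8 − 4)/6 = 2/3.
Midpoints: 13/3, 5, 17/3, 19/3, 7, 23/3.
f(13/3) ≈ 1.466337, f(5) ≈ 1.609438, f(17/3) ≈ 1.734601, f(19/3) ≈ 1.845827, f(7) ≈ 1.945910, f(23/3) ≈ 2.036882.
Sum = Δx · [f(13/3) + f(5) + f(17/3) + ...].
Sum ≈ 7.092663.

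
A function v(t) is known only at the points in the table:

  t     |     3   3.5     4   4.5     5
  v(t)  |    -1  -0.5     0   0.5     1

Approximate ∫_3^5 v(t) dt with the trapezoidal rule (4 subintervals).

0

Δt = 0.5.
T_4 = (0.5/2)·[(-1) + 2·(-0.5) + 2·0 + 2·0.5 + 1] = 0.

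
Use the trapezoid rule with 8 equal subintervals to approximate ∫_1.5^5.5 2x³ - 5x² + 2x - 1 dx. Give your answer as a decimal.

Δx = (5.5 − 1.5)/8 = 0.5.
f(1.5) = -2.5, f(2) = -1, f(2.5) = 4, f(3) = 14, f(3.5) = 30.5, f(4) = 55, f(4.5) = 89, f(5) = 134, f(5.5) = 191.5.
T_8 = (Δx/2)·[f(x_0) + 2f(x_1) + ... + 2f(x_{7}) + f(x_8)].
Sum = 210.

210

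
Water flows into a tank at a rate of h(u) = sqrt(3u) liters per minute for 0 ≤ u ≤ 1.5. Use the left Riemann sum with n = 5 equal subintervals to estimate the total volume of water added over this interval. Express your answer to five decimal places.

Δu = (1.5 − 0)/5 = 0.3.
Left endpoints: 0, 0.3, 0.6, 0.9, 1.2.
h(0) ≈ 0.00000, h(0.3) ≈ 0.94868, h(0.6) ≈ 1.34164, h(0.9) ≈ 1.64317, h(1.2) ≈ 1.89737.
Sum = Δu · [h(0) + h(0.3) + h(0.6) + h(0.9) + h(1.2)].
Sum ≈ 1.74926.

1.74926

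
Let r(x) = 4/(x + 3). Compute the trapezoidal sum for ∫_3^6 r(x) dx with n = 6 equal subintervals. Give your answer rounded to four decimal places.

1.6231

Δx = (6 − 3)/6 = 0.5.
r(3) = 2/3, r(3.5) = 8/13, r(4) = 4/7, r(4.5) = 8/15, r(5) = 0.5, r(5.5) = 8/17, r(6) = 4/9.
T_6 = (Δx/2)·[r(x_0) + 2r(x_1) + ... + 2r(x_{5}) + r(x_6)].
Sum ≈ 1.6231.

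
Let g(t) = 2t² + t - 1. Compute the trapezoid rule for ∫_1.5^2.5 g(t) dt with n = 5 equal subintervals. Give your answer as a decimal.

Δt = (2.5 − 1.5)/5 = 0.2.
g(1.5) = 5, g(1.7) = 6.48, g(1.9) = 8.12, g(2.1) = 9.92, g(2.3) = 11.88, g(2.5) = 14.
T_5 = (Δt/2)·[g(t_0) + 2g(t_1) + ... + 2g(t_{4}) + g(t_5)].
Sum = 9.18.

9.18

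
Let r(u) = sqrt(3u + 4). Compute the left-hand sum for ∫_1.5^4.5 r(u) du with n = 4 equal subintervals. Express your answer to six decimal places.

Δu = (4.5 − 1.5)/4 = 0.75.
Left endpoints: 1.5, 2.25, 3, 3.75.
r(1.5) ≈ 2.915476, r(2.25) ≈ 3.278719, r(3) ≈ 3.605551, r(3.75) ≈ 3.905125.
Sum = Δu · [r(1.5) + r(2.25) + r(3) + r(3.75)].
Sum ≈ 10.278653.

10.278653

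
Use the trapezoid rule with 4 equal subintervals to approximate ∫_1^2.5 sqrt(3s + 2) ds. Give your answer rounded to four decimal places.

4.0202

Δs = (2.5 − 1)/4 = 0.375.
f(1) ≈ 2.2361, f(1.375) ≈ 2.4749, f(1.75) ≈ 2.6926, f(2.125) ≈ 2.8940, f(2.5) ≈ 3.0822.
T_4 = (Δs/2)·[f(s_0) + 2f(s_1) + 2f(s_2) + 2f(s_3) + f(s_4)].
Sum ≈ 4.0202.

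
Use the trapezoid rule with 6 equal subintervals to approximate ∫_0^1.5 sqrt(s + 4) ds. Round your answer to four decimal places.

3.2656

Δs = (1.5 − 0)/6 = 0.25.
f(0) ≈ 2.0000, f(0.25) ≈ 2.0616, f(0.5) ≈ 2.1213, f(0.75) ≈ 2.1794, f(1) ≈ 2.2361, f(1.25) ≈ 2.2913, f(1.5) ≈ 2.3452.
T_6 = (Δs/2)·[f(s_0) + 2f(s_1) + ... + 2f(s_{5}) + f(s_6)].
Sum ≈ 3.2656.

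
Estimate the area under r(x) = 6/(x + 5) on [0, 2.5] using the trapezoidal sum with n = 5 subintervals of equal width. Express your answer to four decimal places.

2.4356

Δx = (2.5 − 0)/5 = 0.5.
r(0) = 1.2, r(0.5) = 12/11, r(1) = 1, r(1.5) = 12/13, r(2) = 6/7, r(2.5) = 0.8.
T_5 = (Δx/2)·[r(x_0) + 2r(x_1) + ... + 2r(x_{4}) + r(x_5)].
Sum ≈ 2.4356.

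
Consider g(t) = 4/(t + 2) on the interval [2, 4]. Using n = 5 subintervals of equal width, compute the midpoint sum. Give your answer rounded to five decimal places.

1.62094

Δt = (4 − 2)/5 = 0.4.
Midpoints: 2.2, 2.6, 3, 3.4, 3.8.
g(2.2) = 20/21, g(2.6) = 20/23, g(3) = 0.8, g(3.4) = 20/27, g(3.8) = 20/29.
Sum = Δt · [g(2.2) + g(2.6) + g(3) + g(3.4) + g(3.8)].
Sum ≈ 1.62094.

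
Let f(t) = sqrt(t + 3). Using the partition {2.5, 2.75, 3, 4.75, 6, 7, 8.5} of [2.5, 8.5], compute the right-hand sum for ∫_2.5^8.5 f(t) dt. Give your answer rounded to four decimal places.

Subinterval widths: 0.25, 0.25, 1.75, 1.25, 1, 1.5.
Right endpoints: 2.75, 3, 4.75, 6, 7, 8.5.
f(2.75) ≈ 2.3979, f(3) ≈ 2.4495, f(4.75) ≈ 2.7839, f(6) ≈ 3.0000, f(7) ≈ 3.1623, f(8.5) ≈ 3.3912.
Sum = Σ Δt_i · f(t_i).
Sum ≈ 18.0827.

18.0827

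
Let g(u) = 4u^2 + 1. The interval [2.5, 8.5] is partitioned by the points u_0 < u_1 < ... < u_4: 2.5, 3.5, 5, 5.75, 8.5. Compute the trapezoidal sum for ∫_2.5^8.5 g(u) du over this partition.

Subinterval widths: 1, 1.5, 0.75, 2.75.
g(2.5) = 26, g(3.5) = 50, g(5) = 101, g(5.75) = 133.25, g(8.5) = 290.
On each subinterval the trapezoid contributes (Δu_i/2)·[g(u_{i-1}) + g(u_i)].
Sum = 821.0625.

821.0625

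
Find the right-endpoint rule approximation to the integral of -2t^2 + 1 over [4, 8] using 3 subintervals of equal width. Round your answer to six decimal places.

Δt = (8 − 4)/3 = 4/3.
Right endpoints: 16/3, 20/3, 8.
f(16/3) = -503/9, f(20/3) = -791/9, f(8) = -127.
Sum = Δt · [f(16/3) + f(20/3) + f(8)].
Sum ≈ -361.037037.

-361.037037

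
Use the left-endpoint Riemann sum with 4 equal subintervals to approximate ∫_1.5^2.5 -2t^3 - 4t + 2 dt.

-19.5625

Δt = (2.5 − 1.5)/4 = 0.25.
Left endpoints: 1.5, 1.75, 2, 2.25.
f(1.5) = -10.75, f(1.75) = -15.71875, f(2) = -22, f(2.25) = -29.78125.
Sum = Δt · [f(1.5) + f(1.75) + f(2) + f(2.25)].
Sum = -19.5625.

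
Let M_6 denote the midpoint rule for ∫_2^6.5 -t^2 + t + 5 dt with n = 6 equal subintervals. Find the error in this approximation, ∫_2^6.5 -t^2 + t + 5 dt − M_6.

Exact integral: ∫_2^6.5 f(t) dt = -47.25.
M_6 = -47.0390625.
Error = -47.25 − (-47.0390625) = -0.2109375.

-0.2109375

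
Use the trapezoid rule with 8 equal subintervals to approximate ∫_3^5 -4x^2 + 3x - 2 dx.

Δx = (5 − 3)/8 = 0.25.
f(3) = -29, f(3.25) = -34.5, f(3.5) = -40.5, f(3.75) = -47, f(4) = -54, f(4.25) = -61.5, f(4.5) = -69.5, f(4.75) = -78, f(5) = -87.
T_8 = (Δx/2)·[f(x_0) + 2f(x_1) + ... + 2f(x_{7}) + f(x_8)].
Sum = -110.75.

-110.75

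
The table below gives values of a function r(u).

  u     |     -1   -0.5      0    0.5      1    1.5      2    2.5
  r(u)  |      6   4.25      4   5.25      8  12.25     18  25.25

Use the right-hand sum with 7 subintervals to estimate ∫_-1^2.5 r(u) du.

38.5

Δu = 0.5.
Sum = 0.5·[4.25 + 4 + 5.25 + 8 + 12.25 + 18 + 25.25] = 38.5.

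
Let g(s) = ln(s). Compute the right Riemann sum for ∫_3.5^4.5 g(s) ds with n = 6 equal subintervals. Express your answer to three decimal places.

Δs = (4.5 − 3.5)/6 = 1/6.
Right endpoints: 11/3, 23/6, 4, 25/6, 13/3, 4.5.
g(11/3) ≈ 1.299, g(23/6) ≈ 1.344, g(4) ≈ 1.386, g(25/6) ≈ 1.427, g(13/3) ≈ 1.466, g(4.5) ≈ 1.504.
Sum = Δs · [g(11/3) + g(23/6) + g(4) + ...].
Sum ≈ 1.404.

1.404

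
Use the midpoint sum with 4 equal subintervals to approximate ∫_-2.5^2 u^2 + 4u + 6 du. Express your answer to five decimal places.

29.90039

Δu = (2 − (-2.5))/4 = 1.125.
Midpoints: -1.9375, -0.8125, 0.3125, 1.4375.
f(-1.9375) = 2.00390625, f(-0.8125) = 3.41015625, f(0.3125) = 7.34765625, f(1.4375) = 13.81640625.
Sum = Δu · [f(-1.9375) + f(-0.8125) + f(0.3125) + f(1.4375)].
Sum ≈ 29.90039.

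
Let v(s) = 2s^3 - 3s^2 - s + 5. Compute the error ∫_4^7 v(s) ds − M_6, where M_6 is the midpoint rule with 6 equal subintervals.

Exact integral: ∫_4^7 v(s) ds = 792.
M_6 = 790.125.
Error = 792 − 790.125 = 1.875.

1.875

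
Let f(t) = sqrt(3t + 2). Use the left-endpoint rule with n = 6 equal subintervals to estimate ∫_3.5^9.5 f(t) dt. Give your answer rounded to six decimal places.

Δt = (9.5 − 3.5)/6 = 1.
Left endpoints: 3.5, 4.5, 5.5, 6.5, 7.5, 8.5.
f(3.5) ≈ 3.535534, f(4.5) ≈ 3.937004, f(5.5) ≈ 4.301163, f(6.5) ≈ 4.636809, f(7.5) ≈ 4.949747, f(8.5) ≈ 5.244044.
Sum = Δt · [f(3.5) + f(4.5) + f(5.5) + ...].
Sum ≈ 26.604301.

26.604301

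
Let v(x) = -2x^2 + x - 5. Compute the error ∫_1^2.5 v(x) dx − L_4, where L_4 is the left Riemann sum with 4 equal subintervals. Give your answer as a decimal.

-1.6171875

Exact integral: ∫_1^2.5 v(x) dx = -14.625.
L_4 = -13.0078125.
Error = -14.625 − (-13.0078125) = -1.6171875.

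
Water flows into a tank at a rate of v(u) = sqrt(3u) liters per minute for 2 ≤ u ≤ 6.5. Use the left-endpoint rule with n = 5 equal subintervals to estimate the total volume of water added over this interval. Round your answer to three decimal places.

Δu = (6.5 − 2)/5 = 0.9.
Left endpoints: 2, 2.9, 3.8, 4.7, 5.6.
v(2) ≈ 2.449, v(2.9) ≈ 2.950, v(3.8) ≈ 3.376, v(4.7) ≈ 3.755, v(5.6) ≈ 4.099.
Sum = Δu · [v(2) + v(2.9) + v(3.8) + v(4.7) + v(5.6)].
Sum ≈ 14.966.

14.966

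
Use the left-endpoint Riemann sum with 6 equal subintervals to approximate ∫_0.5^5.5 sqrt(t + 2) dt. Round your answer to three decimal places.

10.568

Δt = (5.5 − 0.5)/6 = 5/6.
Left endpoints: 0.5, 4/3, 13/6, 3, 23/6, 14/3.
f(0.5) ≈ 1.581, f(4/3) ≈ 1.826, f(13/6) ≈ 2.041, f(3) ≈ 2.236, f(23/6) ≈ 2.415, f(14/3) ≈ 2.582.
Sum = Δt · [f(0.5) + f(4/3) + f(13/6) + ...].
Sum ≈ 10.568.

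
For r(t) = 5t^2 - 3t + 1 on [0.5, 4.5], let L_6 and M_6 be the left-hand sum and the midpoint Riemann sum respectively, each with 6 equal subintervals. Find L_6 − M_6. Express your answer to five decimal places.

L_6 ≈ 97.8148148.
M_6 ≈ 124.9259259.
L_6 − M_6 ≈ -27.11111.

-27.11111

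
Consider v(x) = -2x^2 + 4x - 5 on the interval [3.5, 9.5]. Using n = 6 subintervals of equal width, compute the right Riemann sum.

Δx = (9.5 − 3.5)/6 = 1.
Right endpoints: 4.5, 5.5, 6.5, 7.5, 8.5, 9.5.
v(4.5) = -27.5, v(5.5) = -43.5, v(6.5) = -63.5, v(7.5) = -87.5, v(8.5) = -115.5, v(9.5) = -147.5.
Sum = Δx · [v(4.5) + v(5.5) + v(6.5) + ...].
Sum = -485.

-485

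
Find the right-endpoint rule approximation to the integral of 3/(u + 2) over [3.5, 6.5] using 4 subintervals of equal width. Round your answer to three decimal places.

Δu = (6.5 − 3.5)/4 = 0.75.
Right endpoints: 4.25, 5, 5.75, 6.5.
f(4.25) = 0.48, f(5) = 3/7, f(5.75) = 12/31, f(6.5) = 6/17.
Sum = Δu · [f(4.25) + f(5) + f(5.75) + f(6.5)].
Sum ≈ 1.236.

1.236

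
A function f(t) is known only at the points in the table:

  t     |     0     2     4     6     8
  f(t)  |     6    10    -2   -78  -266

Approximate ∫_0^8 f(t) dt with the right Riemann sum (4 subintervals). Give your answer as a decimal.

Δt = 2.
Sum = 2·[10 + (-2) + (-78) + (-266)] = -672.

-672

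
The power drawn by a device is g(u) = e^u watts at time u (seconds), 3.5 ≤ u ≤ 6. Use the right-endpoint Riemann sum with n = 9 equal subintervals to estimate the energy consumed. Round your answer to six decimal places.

Δu = (6 − 3.5)/9 = 5/18.
Right endpoints: 34/9, 73/18, 13/3, 83/18, 44/9, 31/6, 49/9, 103/18, 6.
g(34/9) ≈ 43.718781, g(73/18) ≈ 57.717219, g(13/3) ≈ 76.197857, g(83/18) ≈ 100.595861, g(44/9) ≈ 132.805930, g(31/6) ≈ 175.329431, g(49/9) ≈ 231.468650, g(103/18) ≈ 305.583243, g(6) ≈ 403.428793.
Sum = Δu · [g(34/9) + g(73/18) + g(13/3) + ...].
Sum ≈ 424.123824.

424.123824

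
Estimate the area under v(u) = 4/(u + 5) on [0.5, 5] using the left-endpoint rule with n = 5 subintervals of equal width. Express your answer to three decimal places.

Δu = (5 − 0.5)/5 = 0.9.
Left endpoints: 0.5, 1.4, 2.3, 3.2, 4.1.
v(0.5) = 8/11, v(1.4) = 0.625, v(2.3) = 40/73, v(3.2) = 20/41, v(4.1) = 40/91.
Sum = Δu · [v(0.5) + v(1.4) + v(2.3) + v(3.2) + v(4.1)].
Sum ≈ 2.545.

2.545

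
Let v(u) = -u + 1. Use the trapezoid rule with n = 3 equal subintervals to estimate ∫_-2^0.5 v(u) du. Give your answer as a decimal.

4.375

Δu = (0.5 − (-2))/3 = 5/6.
v(-2) = 3, v(-7/6) = 13/6, v(-1/3) = 4/3, v(0.5) = 0.5.
T_3 = (Δu/2)·[v(u_0) + 2v(u_1) + 2v(u_2) + v(u_3)].
Sum = 4.375.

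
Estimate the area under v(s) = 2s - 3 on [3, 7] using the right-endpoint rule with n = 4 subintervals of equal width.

32

Δs = (7 − 3)/4 = 1.
Right endpoints: 4, 5, 6, 7.
v(4) = 5, v(5) = 7, v(6) = 9, v(7) = 11.
Sum = Δs · [v(4) + v(5) + v(6) + v(7)].
Sum = 32.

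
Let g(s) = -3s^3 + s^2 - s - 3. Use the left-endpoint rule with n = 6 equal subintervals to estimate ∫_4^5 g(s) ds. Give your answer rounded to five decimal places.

Δs = (5 − 4)/6 = 1/6.
Left endpoints: 4, 25/6, 13/3, 4.5, 14/3, 29/6.
g(4) = -183, g(25/6) = -14891/72, g(13/3) = -698/3, g(4.5) = -260.625, g(14/3) = -2617/9, g(29/6) = -7757/24.
Sum = Δs · [g(4) + g(25/6) + g(13/3) + ...].
Sum ≈ -249.51620.

-249.51620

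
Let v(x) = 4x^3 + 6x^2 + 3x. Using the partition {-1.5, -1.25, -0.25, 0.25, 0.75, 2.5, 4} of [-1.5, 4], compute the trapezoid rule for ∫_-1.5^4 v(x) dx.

Subinterval widths: 0.25, 1, 0.5, 0.5, 1.75, 1.5.
v(-1.5) = -4.5, v(-1.25) = -2.1875, v(-0.25) = -0.4375, v(0.25) = 1.1875, v(0.75) = 7.3125, v(2.5) = 107.5, v(4) = 364.
On each subinterval the trapezoid contributes (Δx_i/2)·[v(x_{i-1}) + v(x_i)].
Sum = 454.25.

454.25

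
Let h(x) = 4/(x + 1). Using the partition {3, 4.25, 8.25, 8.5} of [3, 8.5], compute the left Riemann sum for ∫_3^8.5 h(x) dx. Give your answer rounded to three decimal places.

Subinterval widths: 1.25, 4, 0.25.
Left endpoints: 3, 4.25, 8.25.
h(3) = 1, h(4.25) = 16/21, h(8.25) = 16/37.
Sum = Σ Δx_i · h(x_i).
Sum ≈ 4.406.

4.406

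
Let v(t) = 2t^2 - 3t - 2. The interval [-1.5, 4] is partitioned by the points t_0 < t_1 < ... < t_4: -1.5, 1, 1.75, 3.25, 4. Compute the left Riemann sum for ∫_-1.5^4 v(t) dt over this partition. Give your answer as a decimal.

Subinterval widths: 2.5, 0.75, 1.5, 0.75.
Left endpoints: -1.5, 1, 1.75, 3.25.
v(-1.5) = 7, v(1) = -3, v(1.75) = -1.125, v(3.25) = 9.375.
Sum = Σ Δt_i · v(t_i).
Sum = 20.59375.

20.59375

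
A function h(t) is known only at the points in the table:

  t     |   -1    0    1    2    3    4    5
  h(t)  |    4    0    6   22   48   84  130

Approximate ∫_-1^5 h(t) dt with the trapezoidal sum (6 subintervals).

Δt = 1.
T_6 = (1/2)·[4 + 2·0 + 2·6 + 2·22 + 2·48 + 2·84 + 130] = 227.

227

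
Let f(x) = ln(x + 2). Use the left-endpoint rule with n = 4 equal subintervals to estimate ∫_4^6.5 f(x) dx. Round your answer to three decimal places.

4.830

Δx = (6.5 − 4)/4 = 0.625.
Left endpoints: 4, 4.625, 5.25, 5.875.
f(4) ≈ 1.792, f(4.625) ≈ 1.891, f(5.25) ≈ 1.981, f(5.875) ≈ 2.064.
Sum = Δx · [f(4) + f(4.625) + f(5.25) + f(5.875)].
Sum ≈ 4.830.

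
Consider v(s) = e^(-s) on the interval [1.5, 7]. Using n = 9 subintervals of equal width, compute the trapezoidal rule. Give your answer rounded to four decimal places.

0.2291

Δs = (7 − 1.5)/9 = 11/18.
v(1.5) ≈ 0.2231, v(19/9) ≈ 0.1211, v(49/18) ≈ 0.0657, v(10/3) ≈ 0.0357, v(71/18) ≈ 0.0194, v(41/9) ≈ 0.0105, v(31/6) ≈ 0.0057, v(52/9) ≈ 0.0031, v(115/18) ≈ 0.0017, v(7) ≈ 0.0009.
T_9 = (Δs/2)·[v(s_0) + 2v(s_1) + ... + 2v(s_{8}) + v(s_9)].
Sum ≈ 0.2291.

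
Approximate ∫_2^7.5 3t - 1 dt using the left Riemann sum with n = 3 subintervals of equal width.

Δt = (7.5 − 2)/3 = 11/6.
Left endpoints: 2, 23/6, 17/3.
f(2) = 5, f(23/6) = 10.5, f(17/3) = 16.
Sum = Δt · [f(2) + f(23/6) + f(17/3)].
Sum = 57.75.

57.75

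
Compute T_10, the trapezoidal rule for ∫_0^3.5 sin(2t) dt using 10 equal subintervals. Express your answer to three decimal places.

Δt = (3.5 − 0)/10 = 0.35.
f(0) ≈ 0.000, f(0.35) ≈ 0.644, f(0.7) ≈ 0.985, f(1.05) ≈ 0.863, f(1.4) ≈ 0.335, f(1.75) ≈ -0.351, f(2.1) ≈ -0.872, f(2.45) ≈ -0.982, f(2.8) ≈ -0.631, f(3.15) ≈ 0.017, f(3.5) ≈ 0.657.
T_10 = (Δt/2)·[f(t_0) + 2f(t_1) + ... + 2f(t_{9}) + f(t_10)].
Sum ≈ 0.118.

0.118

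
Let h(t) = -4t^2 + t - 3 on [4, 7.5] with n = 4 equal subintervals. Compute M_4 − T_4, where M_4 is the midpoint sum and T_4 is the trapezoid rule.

M_4 = -466.6484375.
T_4 = -469.328125.
M_4 − T_4 = 2.6796875.

2.6796875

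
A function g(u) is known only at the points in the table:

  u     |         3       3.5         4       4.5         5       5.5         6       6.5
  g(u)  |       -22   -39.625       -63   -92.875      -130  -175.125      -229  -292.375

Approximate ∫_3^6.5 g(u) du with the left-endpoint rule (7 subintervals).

Δu = 0.5.
Sum = 0.5·[(-22) + (-39.625) + (-63) + (-92.875) + (-130) + (-175.125) + (-229)] = -375.8125.

-375.8125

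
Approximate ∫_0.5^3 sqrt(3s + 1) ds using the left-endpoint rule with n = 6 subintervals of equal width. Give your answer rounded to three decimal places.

5.813

Δs = (3 − 0.5)/6 = 5/12.
Left endpoints: 0.5, 11/12, 4/3, 1.75, 13/6, 31/12.
f(0.5) ≈ 1.581, f(11/12) ≈ 1.936, f(4/3) ≈ 2.236, f(1.75) ≈ 2.500, f(13/6) ≈ 2.739, f(31/12) ≈ 2.958.
Sum = Δs · [f(0.5) + f(11/12) + f(4/3) + ...].
Sum ≈ 5.813.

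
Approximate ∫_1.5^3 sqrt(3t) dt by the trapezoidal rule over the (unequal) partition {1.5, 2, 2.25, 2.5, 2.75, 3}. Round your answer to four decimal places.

Subinterval widths: 0.5, 0.25, 0.25, 0.25, 0.25.
f(1.5) ≈ 2.1213, f(2) ≈ 2.4495, f(2.25) ≈ 2.5981, f(2.5) ≈ 2.7386, f(2.75) ≈ 2.8723, f(3) ≈ 3.0000.
On each subinterval the trapezoid contributes (Δt_i/2)·[f(t_{i-1}) + f(t_i)].
Sum ≈ 3.8761.

3.8761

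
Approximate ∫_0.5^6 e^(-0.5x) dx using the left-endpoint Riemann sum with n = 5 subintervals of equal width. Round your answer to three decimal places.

Δx = (6 − 0.5)/5 = 1.1.
Left endpoints: 0.5, 1.6, 2.7, 3.8, 4.9.
f(0.5) ≈ 0.779, f(1.6) ≈ 0.449, f(2.7) ≈ 0.259, f(3.8) ≈ 0.150, f(4.9) ≈ 0.086.
Sum = Δx · [f(0.5) + f(1.6) + f(2.7) + f(3.8) + f(4.9)].
Sum ≈ 1.896.

1.896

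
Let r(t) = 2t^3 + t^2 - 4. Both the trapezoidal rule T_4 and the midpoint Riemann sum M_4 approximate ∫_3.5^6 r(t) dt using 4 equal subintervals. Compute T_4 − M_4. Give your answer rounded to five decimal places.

7.20215

T_4 ≈ 625.4785156.
M_4 ≈ 618.2763672.
T_4 − M_4 ≈ 7.20215.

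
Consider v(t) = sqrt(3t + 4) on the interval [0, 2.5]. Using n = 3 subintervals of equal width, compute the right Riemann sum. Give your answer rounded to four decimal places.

Δt = (2.5 − 0)/3 = 5/6.
Right endpoints: 5/6, 5/3, 2.5.
v(5/6) ≈ 2.5495, v(5/3) ≈ 3.0000, v(2.5) ≈ 3.3912.
Sum = Δt · [v(5/6) + v(5/3) + v(2.5)].
Sum ≈ 7.4506.

7.4506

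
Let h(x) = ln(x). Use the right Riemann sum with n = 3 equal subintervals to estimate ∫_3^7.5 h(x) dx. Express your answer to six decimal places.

7.966110

Δx = (7.5 − 3)/3 = 1.5.
Right endpoints: 4.5, 6, 7.5.
h(4.5) ≈ 1.504077, h(6) ≈ 1.791759, h(7.5) ≈ 2.014903.
Sum = Δx · [h(4.5) + h(6) + h(7.5)].
Sum ≈ 7.966110.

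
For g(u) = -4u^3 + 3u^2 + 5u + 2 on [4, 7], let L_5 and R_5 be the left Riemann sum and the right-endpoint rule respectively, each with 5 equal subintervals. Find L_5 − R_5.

L_5 = -1488.24.
R_5 = -2089.44.
L_5 − R_5 = 601.2.

601.2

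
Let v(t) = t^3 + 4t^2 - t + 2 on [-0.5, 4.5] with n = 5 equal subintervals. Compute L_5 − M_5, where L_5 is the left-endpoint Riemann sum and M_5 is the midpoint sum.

L_5 = 149.375.
M_5 = 220.
L_5 − M_5 = -70.625.

-70.625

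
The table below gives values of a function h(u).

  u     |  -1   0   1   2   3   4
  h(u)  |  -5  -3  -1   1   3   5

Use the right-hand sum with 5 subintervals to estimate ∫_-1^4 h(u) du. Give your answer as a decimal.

Δu = 1.
Sum = 1·[(-3) + (-1) + 1 + 3 + 5] = 5.

5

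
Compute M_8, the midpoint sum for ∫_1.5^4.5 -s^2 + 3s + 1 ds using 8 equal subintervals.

0.78515625

Δs = (4.5 − 1.5)/8 = 0.375.
Midpoints: 1.6875, 2.0625, 2.4375, 2.8125, 3.1875, 3.5625, 3.9375, 4.3125.
f(1.6875) = 3.21484375, f(2.0625) = 2.93359375, f(2.4375) = 2.37109375, f(2.8125) = 1.52734375, f(3.1875) = 0.40234375, f(3.5625) = -1.00390625, f(3.9375) = -2.69140625, f(4.3125) = -4.66015625.
Sum = Δs · [f(1.6875) + f(2.0625) + f(2.4375) + ...].
Sum = 0.78515625.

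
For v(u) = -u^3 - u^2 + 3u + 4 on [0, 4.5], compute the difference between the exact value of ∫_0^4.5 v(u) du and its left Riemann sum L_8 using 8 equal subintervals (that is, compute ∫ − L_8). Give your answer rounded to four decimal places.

Exact integral: ∫_0^4.5 v(u) du = -84.515625.
L_8 ≈ -58.827393.
Error ≈ -84.515625 − (-58.827393) ≈ -25.6882.

-25.6882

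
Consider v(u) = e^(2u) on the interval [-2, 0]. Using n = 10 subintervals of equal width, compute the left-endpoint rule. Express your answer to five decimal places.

Δu = (0 − (-2))/10 = 0.2.
Left endpoints: -2, -1.8, -1.6, -1.4, -1.2, -1, -0.8, -0.6, -0.4, -0.2.
v(-2) ≈ 0.01832, v(-1.8) ≈ 0.02732, v(-1.6) ≈ 0.04076, v(-1.4) ≈ 0.06081, v(-1.2) ≈ 0.09072, v(-1) ≈ 0.13534, v(-0.8) ≈ 0.20190, v(-0.6) ≈ 0.30119, v(-0.4) ≈ 0.44933, v(-0.2) ≈ 0.67032.
Sum = Δu · [v(-2) + v(-1.8) + v(-1.6) + ...].
Sum ≈ 0.39920.

0.39920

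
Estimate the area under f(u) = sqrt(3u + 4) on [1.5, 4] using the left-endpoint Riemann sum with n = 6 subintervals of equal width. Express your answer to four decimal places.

Δu = (4 − 1.5)/6 = 5/12.
Left endpoints: 1.5, 23/12, 7/3, 2.75, 19/6, 43/12.
f(1.5) ≈ 2.9155, f(23/12) ≈ 3.1225, f(7/3) ≈ 3.3166, f(2.75) ≈ 3.5000, f(19/6) ≈ 3.6742, f(43/12) ≈ 3.8406.
Sum = Δu · [f(1.5) + f(23/12) + f(7/3) + ...].
Sum ≈ 8.4873.

8.4873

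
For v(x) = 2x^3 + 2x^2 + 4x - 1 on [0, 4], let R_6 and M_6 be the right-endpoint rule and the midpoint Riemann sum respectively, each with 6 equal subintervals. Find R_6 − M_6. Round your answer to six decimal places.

64.888889

R_6 ≈ 261.48148148.
M_6 ≈ 196.59259259.
R_6 − M_6 ≈ 64.888889.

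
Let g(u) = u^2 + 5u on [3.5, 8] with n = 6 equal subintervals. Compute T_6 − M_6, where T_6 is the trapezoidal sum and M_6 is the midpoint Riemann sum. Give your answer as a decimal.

0.6328125

T_6 = 286.171875.
M_6 = 285.5390625.
T_6 − M_6 = 0.6328125.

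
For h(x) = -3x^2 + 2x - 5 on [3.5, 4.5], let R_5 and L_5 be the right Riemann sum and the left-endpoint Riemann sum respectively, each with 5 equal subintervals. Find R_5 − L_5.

R_5 = -47.47.
L_5 = -43.07.
R_5 − L_5 = -4.4.

-4.4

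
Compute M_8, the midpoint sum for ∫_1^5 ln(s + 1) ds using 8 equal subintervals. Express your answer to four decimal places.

5.3677

Δs = (5 − 1)/8 = 0.5.
Midpoints: 1.25, 1.75, 2.25, 2.75, 3.25, 3.75, 4.25, 4.75.
f(1.25) ≈ 0.8109, f(1.75) ≈ 1.0116, f(2.25) ≈ 1.1787, f(2.75) ≈ 1.3218, f(3.25) ≈ 1.4469, f(3.75) ≈ 1.5581, f(4.25) ≈ 1.6582, f(4.75) ≈ 1.7492.
Sum = Δs · [f(1.25) + f(1.75) + f(2.25) + ...].
Sum ≈ 5.3677.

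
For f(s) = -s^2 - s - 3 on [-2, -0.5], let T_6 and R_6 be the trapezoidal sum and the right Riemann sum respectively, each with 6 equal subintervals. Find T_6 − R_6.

-0.28125

T_6 = -5.265625.
R_6 = -4.984375.
T_6 − R_6 = -0.28125.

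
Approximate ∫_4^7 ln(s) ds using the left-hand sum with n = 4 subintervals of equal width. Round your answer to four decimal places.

4.8613

Δs = (7 − 4)/4 = 0.75.
Left endpoints: 4, 4.75, 5.5, 6.25.
f(4) ≈ 1.3863, f(4.75) ≈ 1.5581, f(5.5) ≈ 1.7047, f(6.25) ≈ 1.8326.
Sum = Δs · [f(4) + f(4.75) + f(5.5) + f(6.25)].
Sum ≈ 4.8613.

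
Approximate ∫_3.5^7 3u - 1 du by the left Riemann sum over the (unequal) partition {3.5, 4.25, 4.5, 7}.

41.3125

Subinterval widths: 0.75, 0.25, 2.5.
Left endpoints: 3.5, 4.25, 4.5.
f(3.5) = 9.5, f(4.25) = 11.75, f(4.5) = 12.5.
Sum = Σ Δu_i · f(u_i).
Sum = 41.3125.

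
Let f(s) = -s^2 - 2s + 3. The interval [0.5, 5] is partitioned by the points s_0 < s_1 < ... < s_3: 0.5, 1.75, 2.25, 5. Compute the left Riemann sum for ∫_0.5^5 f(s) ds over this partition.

Subinterval widths: 1.25, 0.5, 2.75.
Left endpoints: 0.5, 1.75, 2.25.
f(0.5) = 1.75, f(1.75) = -3.5625, f(2.25) = -6.5625.
Sum = Σ Δs_i · f(s_i).
Sum = -17.640625.

-17.640625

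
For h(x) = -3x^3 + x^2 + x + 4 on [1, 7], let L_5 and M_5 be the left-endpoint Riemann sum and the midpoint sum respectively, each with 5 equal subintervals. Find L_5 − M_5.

L_5 = -1105.2.
M_5 = -1612.8.
L_5 − M_5 = 507.6.

507.6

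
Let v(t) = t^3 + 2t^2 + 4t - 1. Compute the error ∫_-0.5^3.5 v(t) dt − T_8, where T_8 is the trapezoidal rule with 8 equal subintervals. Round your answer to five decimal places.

Exact integral: ∫_-0.5^3.5 v(t) dt ≈ 86.1666667.
T_8 = 87.25.
Error ≈ 86.1666667 − 87.25 ≈ -1.08333.

-1.08333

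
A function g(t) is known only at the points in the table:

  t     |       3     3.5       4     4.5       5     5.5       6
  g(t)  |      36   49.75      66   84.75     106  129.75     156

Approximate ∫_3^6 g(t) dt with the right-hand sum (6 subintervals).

Δt = 0.5.
Sum = 0.5·[49.75 + 66 + 84.75 + 106 + 129.75 + 156] = 296.125.

296.125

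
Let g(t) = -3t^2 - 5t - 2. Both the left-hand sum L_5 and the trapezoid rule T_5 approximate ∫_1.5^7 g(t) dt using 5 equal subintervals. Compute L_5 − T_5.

L_5 = -378.565.
T_5 = -470.8275.
L_5 − T_5 = 92.2625.

92.2625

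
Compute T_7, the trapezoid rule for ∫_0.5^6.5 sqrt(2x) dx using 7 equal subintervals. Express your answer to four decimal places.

Δx = (6.5 − 0.5)/7 = 6/7.
f(0.5) ≈ 1.0000, f(19/14) ≈ 1.6475, f(31/14) ≈ 2.1044, f(43/14) ≈ 2.4785, f(55/14) ≈ 2.8031, f(67/14) ≈ 3.0938, f(79/14) ≈ 3.3594, f(6.5) ≈ 3.6056.
T_7 = (Δx/2)·[f(x_0) + 2f(x_1) + ... + 2f(x_{6}) + f(x_7)].
Sum ≈ 15.2481.

15.2481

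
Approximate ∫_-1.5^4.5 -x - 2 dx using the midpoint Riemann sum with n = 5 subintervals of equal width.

Δx = (4.5 − (-1.5))/5 = 1.2.
Midpoints: -0.9, 0.3, 1.5, 2.7, 3.9.
f(-0.9) = -1.1, f(0.3) = -2.3, f(1.5) = -3.5, f(2.7) = -4.7, f(3.9) = -5.9.
Sum = Δx · [f(-0.9) + f(0.3) + f(1.5) + f(2.7) + f(3.9)].
Sum = -21.

-21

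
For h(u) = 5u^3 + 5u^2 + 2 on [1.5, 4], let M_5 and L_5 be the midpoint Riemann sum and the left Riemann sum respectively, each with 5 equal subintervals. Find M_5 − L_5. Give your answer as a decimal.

M_5 = 417.3046875.
L_5 = 331.5625.
M_5 − L_5 = 85.7421875.

85.7421875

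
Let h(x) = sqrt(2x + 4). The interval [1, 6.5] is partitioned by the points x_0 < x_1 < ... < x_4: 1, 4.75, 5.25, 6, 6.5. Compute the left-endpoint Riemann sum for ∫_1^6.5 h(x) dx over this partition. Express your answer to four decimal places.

15.8786

Subinterval widths: 3.75, 0.5, 0.75, 0.5.
Left endpoints: 1, 4.75, 5.25, 6.
h(1) ≈ 2.4495, h(4.75) ≈ 3.6742, h(5.25) ≈ 3.8079, h(6) ≈ 4.0000.
Sum = Σ Δx_i · h(x_i).
Sum ≈ 15.8786.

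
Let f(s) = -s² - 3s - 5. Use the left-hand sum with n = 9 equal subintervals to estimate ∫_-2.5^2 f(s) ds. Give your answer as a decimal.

-24.375

Δs = (2 − (-2.5))/9 = 0.5.
Left endpoints: -2.5, -2, -1.5, -1, -0.5, 0, 0.5, 1, 1.5.
f(-2.5) = -3.75, f(-2) = -3, f(-1.5) = -2.75, f(-1) = -3, f(-0.5) = -3.75, f(0) = -5, f(0.5) = -6.75, f(1) = -9, f(1.5) = -11.75.
Sum = Δs · [f(-2.5) + f(-2) + f(-1.5) + ...].
Sum = -24.375.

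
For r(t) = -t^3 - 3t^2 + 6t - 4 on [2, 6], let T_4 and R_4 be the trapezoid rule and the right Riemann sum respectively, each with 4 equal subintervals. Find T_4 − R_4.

140

T_4 = -458.
R_4 = -598.
T_4 − R_4 = 140.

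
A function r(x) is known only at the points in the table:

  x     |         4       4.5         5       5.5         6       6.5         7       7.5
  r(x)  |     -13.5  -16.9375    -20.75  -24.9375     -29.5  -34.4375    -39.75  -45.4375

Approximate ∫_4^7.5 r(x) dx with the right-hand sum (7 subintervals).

-105.875

Δx = 0.5.
Sum = 0.5·[(-16.9375) + (-20.75) + (-24.9375) + (-29.5) + (-34.4375) + (-39.75) + (-45.4375)] = -105.875.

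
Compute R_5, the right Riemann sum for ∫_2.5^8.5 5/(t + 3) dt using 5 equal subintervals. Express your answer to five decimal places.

Δt = (8.5 − 2.5)/5 = 1.2.
Right endpoints: 3.7, 4.9, 6.1, 7.3, 8.5.
f(3.7) = 50/67, f(4.9) = 50/79, f(6.1) = 50/91, f(7.3) = 50/103, f(8.5) = 10/23.
Sum = Δt · [f(3.7) + f(4.9) + f(6.1) + f(7.3) + f(8.5)].
Sum ≈ 3.41862.

3.41862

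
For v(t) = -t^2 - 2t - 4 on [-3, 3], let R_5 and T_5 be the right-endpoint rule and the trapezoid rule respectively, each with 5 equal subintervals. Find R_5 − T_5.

-7.2

R_5 = -50.64.
T_5 = -43.44.
R_5 − T_5 = -7.2.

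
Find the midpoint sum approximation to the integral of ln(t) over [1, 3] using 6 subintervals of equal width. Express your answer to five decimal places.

1.29890

Δt = (3 − 1)/6 = 1/3.
Midpoints: 7/6, 1.5, 11/6, 13/6, 2.5, 17/6.
f(7/6) ≈ 0.15415, f(1.5) ≈ 0.40547, f(11/6) ≈ 0.60614, f(13/6) ≈ 0.77319, f(2.5) ≈ 0.91629, f(17/6) ≈ 1.04145.
Sum = Δt · [f(7/6) + f(1.5) + f(11/6) + ...].
Sum ≈ 1.29890.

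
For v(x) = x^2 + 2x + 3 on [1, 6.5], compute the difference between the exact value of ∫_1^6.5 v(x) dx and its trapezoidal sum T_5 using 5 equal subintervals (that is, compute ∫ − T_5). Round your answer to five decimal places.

-1.10917

Exact integral: ∫_1^6.5 v(x) dx ≈ 148.9583333.
T_5 = 150.0675.
Error ≈ 148.9583333 − 150.0675 ≈ -1.10917.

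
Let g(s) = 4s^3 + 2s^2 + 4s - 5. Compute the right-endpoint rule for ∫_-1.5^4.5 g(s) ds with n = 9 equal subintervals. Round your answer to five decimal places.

Δs = (4.5 − (-1.5))/9 = 2/3.
Right endpoints: -5/6, -1/6, 0.5, 7/6, 11/6, 2.5, 19/6, 23/6, 4.5.
g(-5/6) = -250/27, g(-1/6) = -152/27, g(0.5) = -2, g(7/6) = 236/27, g(11/6) = 910/27, g(2.5) = 80, g(19/6) = 4178/27, g(23/6) = 7156/27, g(4.5) = 418.
Sum = Δs · [g(-5/6) + g(-1/6) + g(0.5) + ...].
Sum ≈ 628.88889.

628.88889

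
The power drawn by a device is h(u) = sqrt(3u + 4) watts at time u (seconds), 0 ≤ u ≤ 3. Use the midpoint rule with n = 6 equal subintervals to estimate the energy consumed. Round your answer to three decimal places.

8.642

Δu = (3 − 0)/6 = 0.5.
Midpoints: 0.25, 0.75, 1.25, 1.75, 2.25, 2.75.
h(0.25) ≈ 2.179, h(0.75) ≈ 2.500, h(1.25) ≈ 2.784, h(1.75) ≈ 3.041, h(2.25) ≈ 3.279, h(2.75) ≈ 3.500.
Sum = Δu · [h(0.25) + h(0.75) + h(1.25) + ...].
Sum ≈ 8.642.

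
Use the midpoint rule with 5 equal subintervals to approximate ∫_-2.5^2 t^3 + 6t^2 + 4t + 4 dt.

Δt = (2 − (-2.5))/5 = 0.9.
Midpoints: -2.05, -1.15, -0.25, 0.65, 1.55.
f(-2.05) = 12.399875, f(-1.15) = 5.814125, f(-0.25) = 3.359375, f(0.65) = 9.409625, f(1.55) = 28.338875.
Sum = Δt · [f(-2.05) + f(-1.15) + f(-0.25) + f(0.65) + f(1.55)].
Sum = 53.3896875.

53.3896875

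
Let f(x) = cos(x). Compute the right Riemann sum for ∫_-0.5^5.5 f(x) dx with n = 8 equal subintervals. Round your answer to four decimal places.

-0.2788

Δx = (5.5 − (-0.5))/8 = 0.75.
Right endpoints: 0.25, 1, 1.75, 2.5, 3.25, 4, 4.75, 5.5.
f(0.25) ≈ 0.9689, f(1) ≈ 0.5403, f(1.75) ≈ -0.1782, f(2.5) ≈ -0.8011, f(3.25) ≈ -0.9941, f(4) ≈ -0.6536, f(4.75) ≈ 0.0376, f(5.5) ≈ 0.7087.
Sum = Δx · [f(0.25) + f(1) + f(1.75) + ...].
Sum ≈ -0.2788.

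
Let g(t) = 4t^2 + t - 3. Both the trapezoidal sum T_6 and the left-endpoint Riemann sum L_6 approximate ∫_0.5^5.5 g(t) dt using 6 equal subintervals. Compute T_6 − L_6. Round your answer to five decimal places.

52.08333

T_6 ≈ 223.9814815.
L_6 ≈ 171.8981481.
T_6 − L_6 ≈ 52.08333.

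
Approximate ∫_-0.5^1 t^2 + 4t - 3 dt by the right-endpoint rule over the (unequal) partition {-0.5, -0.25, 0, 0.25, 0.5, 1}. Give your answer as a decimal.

Subinterval widths: 0.25, 0.25, 0.25, 0.25, 0.5.
Right endpoints: -0.25, 0, 0.25, 0.5, 1.
f(-0.25) = -3.9375, f(0) = -3, f(0.25) = -1.9375, f(0.5) = -0.75, f(1) = 2.
Sum = Σ Δt_i · f(t_i).
Sum = -1.40625.

-1.40625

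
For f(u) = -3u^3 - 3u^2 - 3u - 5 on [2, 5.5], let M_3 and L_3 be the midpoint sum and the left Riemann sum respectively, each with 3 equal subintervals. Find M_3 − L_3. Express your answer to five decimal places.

-285.45052

M_3 ≈ -874.9574653.
L_3 ≈ -589.5069444.
M_3 − L_3 ≈ -285.45052.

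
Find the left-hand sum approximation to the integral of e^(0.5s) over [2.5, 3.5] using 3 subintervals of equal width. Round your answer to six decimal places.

4.161621

Δs = (3.5 − 2.5)/3 = 1/3.
Left endpoints: 2.5, 17/6, 19/6.
f(2.5) ≈ 3.490343, f(17/6) ≈ 4.123353, f(19/6) ≈ 4.871166.
Sum = Δs · [f(2.5) + f(17/6) + f(19/6)].
Sum ≈ 4.161621.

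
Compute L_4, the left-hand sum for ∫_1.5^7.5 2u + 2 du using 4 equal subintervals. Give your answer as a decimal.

Δu = (7.5 − 1.5)/4 = 1.5.
Left endpoints: 1.5, 3, 4.5, 6.
f(1.5) = 5, f(3) = 8, f(4.5) = 11, f(6) = 14.
Sum = Δu · [f(1.5) + f(3) + f(4.5) + f(6)].
Sum = 57.

57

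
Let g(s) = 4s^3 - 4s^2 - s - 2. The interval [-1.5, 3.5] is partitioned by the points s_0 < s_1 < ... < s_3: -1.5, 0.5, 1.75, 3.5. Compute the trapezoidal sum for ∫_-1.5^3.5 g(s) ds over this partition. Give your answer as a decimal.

82.65625

Subinterval widths: 2, 1.25, 1.75.
g(-1.5) = -23, g(0.5) = -3, g(1.75) = 5.4375, g(3.5) = 117.
On each subinterval the trapezoid contributes (Δs_i/2)·[g(s_{i-1}) + g(s_i)].
Sum = 82.65625.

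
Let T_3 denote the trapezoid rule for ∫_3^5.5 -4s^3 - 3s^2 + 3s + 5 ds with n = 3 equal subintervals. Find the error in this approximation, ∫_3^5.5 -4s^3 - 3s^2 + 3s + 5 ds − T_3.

15.625

Exact integral: ∫_3^5.5 f(s) ds = -929.0625.
T_3 = -944.6875.
Error = -929.0625 − (-944.6875) = 15.625.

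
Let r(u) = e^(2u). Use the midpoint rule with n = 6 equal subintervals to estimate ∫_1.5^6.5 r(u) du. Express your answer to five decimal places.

Δu = (6.5 − 1.5)/6 = 5/6.
Midpoints: 23/12, 2.75, 43/12, 53/12, 5.25, 73/12.
r(23/12) ≈ 46.21634, r(2.75) ≈ 244.69193, r(43/12) ≈ 1295.51900, r(53/12) ≈ 6859.11246, r(5.25) ≈ 36315.50267, r(73/12) ≈ 192272.06759.
Sum = Δu · [r(23/12) + r(2.75) + r(43/12) + ...].
Sum ≈ 197527.59166.

197527.59166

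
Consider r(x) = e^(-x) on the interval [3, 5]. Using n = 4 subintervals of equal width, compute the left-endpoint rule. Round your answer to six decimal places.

0.054705

Δx = (5 − 3)/4 = 0.5.
Left endpoints: 3, 3.5, 4, 4.5.
r(3) ≈ 0.049787, r(3.5) ≈ 0.030197, r(4) ≈ 0.018316, r(4.5) ≈ 0.011109.
Sum = Δx · [r(3) + r(3.5) + r(4) + r(4.5)].
Sum ≈ 0.054705.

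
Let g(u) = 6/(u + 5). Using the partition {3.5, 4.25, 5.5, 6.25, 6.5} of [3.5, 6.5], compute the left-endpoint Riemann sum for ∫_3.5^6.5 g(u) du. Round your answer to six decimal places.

1.902127

Subinterval widths: 0.75, 1.25, 0.75, 0.25.
Left endpoints: 3.5, 4.25, 5.5, 6.25.
g(3.5) = 12/17, g(4.25) = 24/37, g(5.5) = 4/7, g(6.25) = 8/15.
Sum = Σ Δu_i · g(u_i).
Sum ≈ 1.902127.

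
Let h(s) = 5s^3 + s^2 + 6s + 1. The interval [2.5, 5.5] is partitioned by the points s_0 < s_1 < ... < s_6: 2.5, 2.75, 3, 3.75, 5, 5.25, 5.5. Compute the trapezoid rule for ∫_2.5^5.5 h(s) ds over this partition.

1246.203125

Subinterval widths: 0.25, 0.25, 0.75, 1.25, 0.25, 0.25.
h(2.5) = 100.375, h(2.75) = 129.046875, h(3) = 163, h(3.75) = 301.234375, h(5) = 681, h(5.25) = 783.578125, h(5.5) = 896.125.
On each subinterval the trapezoid contributes (Δs_i/2)·[h(s_{i-1}) + h(s_i)].
Sum = 1246.203125.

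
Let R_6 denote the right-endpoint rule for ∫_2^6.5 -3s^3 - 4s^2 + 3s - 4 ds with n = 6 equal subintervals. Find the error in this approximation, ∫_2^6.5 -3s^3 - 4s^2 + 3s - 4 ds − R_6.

370.08984375

Exact integral: ∫_2^6.5 f(s) ds = -1642.921875.
R_6 = -2013.01171875.
Error = -1642.921875 − (-2013.01171875) = 370.08984375.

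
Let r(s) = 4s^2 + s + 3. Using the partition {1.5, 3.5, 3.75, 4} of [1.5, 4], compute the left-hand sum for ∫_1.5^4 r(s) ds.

Subinterval widths: 2, 0.25, 0.25.
Left endpoints: 1.5, 3.5, 3.75.
r(1.5) = 13.5, r(3.5) = 55.5, r(3.75) = 63.
Sum = Σ Δs_i · r(s_i).
Sum = 56.625.

56.625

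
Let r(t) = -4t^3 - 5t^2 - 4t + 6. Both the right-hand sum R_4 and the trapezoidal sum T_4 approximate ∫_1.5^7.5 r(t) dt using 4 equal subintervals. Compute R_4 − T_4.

-1476

R_4 = -5537.25.
T_4 = -4061.25.
R_4 − T_4 = -1476.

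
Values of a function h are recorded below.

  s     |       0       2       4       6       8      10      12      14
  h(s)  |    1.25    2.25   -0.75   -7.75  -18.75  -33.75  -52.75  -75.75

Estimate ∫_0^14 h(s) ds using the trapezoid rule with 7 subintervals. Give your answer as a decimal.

Δs = 2.
T_7 = (2/2)·[1.25 + 2·2.25 + 2·(-0.75) + 2·(-7.75) + 2·(-18.75) + 2·(-33.75) + 2·(-52.75) + (-75.75)] = -297.5.

-297.5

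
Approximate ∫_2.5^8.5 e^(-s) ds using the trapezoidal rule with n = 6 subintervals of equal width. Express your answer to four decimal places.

Δs = (8.5 − 2.5)/6 = 1.
f(2.5) ≈ 0.0821, f(3.5) ≈ 0.0302, f(4.5) ≈ 0.0111, f(5.5) ≈ 0.0041, f(6.5) ≈ 0.0015, f(7.5) ≈ 0.0006, f(8.5) ≈ 0.0002.
T_6 = (Δs/2)·[f(s_0) + 2f(s_1) + ... + 2f(s_{5}) + f(s_6)].
Sum ≈ 0.0886.

0.0886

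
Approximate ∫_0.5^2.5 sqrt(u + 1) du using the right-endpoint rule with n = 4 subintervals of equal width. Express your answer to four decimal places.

Δu = (2.5 − 0.5)/4 = 0.5.
Right endpoints: 1, 1.5, 2, 2.5.
f(1) ≈ 1.4142, f(1.5) ≈ 1.5811, f(2) ≈ 1.7321, f(2.5) ≈ 1.8708.
Sum = Δu · [f(1) + f(1.5) + f(2) + f(2.5)].
Sum ≈ 3.2991.

3.2991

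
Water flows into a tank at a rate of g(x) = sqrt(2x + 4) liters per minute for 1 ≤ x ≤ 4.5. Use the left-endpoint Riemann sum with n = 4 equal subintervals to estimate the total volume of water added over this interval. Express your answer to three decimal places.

10.211

Δx = (4.5 − 1)/4 = 0.875.
Left endpoints: 1, 1.875, 2.75, 3.625.
g(1) ≈ 2.449, g(1.875) ≈ 2.784, g(2.75) ≈ 3.082, g(3.625) ≈ 3.354.
Sum = Δx · [g(1) + g(1.875) + g(2.75) + g(3.625)].
Sum ≈ 10.211.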